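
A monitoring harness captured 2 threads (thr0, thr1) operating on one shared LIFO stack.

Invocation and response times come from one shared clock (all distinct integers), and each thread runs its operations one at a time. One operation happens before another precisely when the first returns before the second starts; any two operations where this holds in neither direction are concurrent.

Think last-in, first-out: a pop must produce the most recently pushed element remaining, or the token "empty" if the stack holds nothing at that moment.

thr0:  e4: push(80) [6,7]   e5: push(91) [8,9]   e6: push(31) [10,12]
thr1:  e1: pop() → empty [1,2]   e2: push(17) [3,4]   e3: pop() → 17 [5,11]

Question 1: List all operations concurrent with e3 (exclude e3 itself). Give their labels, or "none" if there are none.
overlap test against e3 [5,11]: concurrent iff the interval meets 5..11
e1 [1,2]: before
e2 [3,4]: before
e4 [6,7]: concurrent
e5 [8,9]: concurrent
e6 [10,12]: concurrent

e4, e5, e6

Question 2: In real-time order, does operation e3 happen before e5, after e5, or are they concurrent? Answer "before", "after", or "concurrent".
e3 spans [5,11], e5 spans [8,9]
the intervals overlap in both directions

concurrent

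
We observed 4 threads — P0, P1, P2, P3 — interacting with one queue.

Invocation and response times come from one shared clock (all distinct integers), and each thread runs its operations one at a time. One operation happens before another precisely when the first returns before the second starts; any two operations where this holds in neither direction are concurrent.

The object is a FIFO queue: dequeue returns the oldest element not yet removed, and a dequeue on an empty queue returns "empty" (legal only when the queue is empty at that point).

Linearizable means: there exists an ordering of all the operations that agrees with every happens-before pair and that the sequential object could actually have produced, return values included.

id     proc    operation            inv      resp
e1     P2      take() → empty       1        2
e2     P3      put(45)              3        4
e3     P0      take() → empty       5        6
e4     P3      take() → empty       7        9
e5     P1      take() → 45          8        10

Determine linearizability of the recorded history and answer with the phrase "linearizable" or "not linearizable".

through event 5 a valid linearization exists; event 6 (e3 responding at time 6) ends that
a single order respects real time; the 3 completed queue operations fail replay along it
take e1, e2, e3: step 3 already fails, because e3 take() → empty cannot occur there

not linearizable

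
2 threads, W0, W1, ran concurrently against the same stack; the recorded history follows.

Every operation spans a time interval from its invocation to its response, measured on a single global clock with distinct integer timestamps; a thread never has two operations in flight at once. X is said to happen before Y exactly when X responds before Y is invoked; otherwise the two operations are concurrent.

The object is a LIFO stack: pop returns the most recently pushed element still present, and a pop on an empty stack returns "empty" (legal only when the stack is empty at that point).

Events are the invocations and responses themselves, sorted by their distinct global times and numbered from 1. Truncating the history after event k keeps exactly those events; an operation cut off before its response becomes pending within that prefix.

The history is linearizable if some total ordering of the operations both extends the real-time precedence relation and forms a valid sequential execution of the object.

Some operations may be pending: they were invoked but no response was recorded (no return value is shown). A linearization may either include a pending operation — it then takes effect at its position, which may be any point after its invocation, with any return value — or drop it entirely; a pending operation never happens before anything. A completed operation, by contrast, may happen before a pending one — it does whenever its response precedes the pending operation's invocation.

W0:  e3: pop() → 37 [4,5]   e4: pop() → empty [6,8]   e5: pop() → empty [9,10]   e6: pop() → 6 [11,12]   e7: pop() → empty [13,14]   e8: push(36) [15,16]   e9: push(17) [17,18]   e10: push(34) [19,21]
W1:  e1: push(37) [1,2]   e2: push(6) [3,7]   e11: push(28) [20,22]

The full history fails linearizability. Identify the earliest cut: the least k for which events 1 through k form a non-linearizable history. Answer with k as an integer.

events 1..9 are still linearizable — one witness is e1, e3, e4, e2:
after step 1 (e1 push(37)): stack <37>
after step 2 (e3 pop() → 37): stack <>
after step 3 (e4 pop() → empty): stack <>
after step 4 (e2 push(6)): stack <6>
event 10 — e5's response, time 10 — after it, nothing linearizes
sample order e1, e2, e3, e4, e5 stalls at step 3 — e3 pop() → 37 has no legal effect
sample order e1, e3, e2, e4, e5 stalls at step 4 — e4 pop() → empty has no legal effect

10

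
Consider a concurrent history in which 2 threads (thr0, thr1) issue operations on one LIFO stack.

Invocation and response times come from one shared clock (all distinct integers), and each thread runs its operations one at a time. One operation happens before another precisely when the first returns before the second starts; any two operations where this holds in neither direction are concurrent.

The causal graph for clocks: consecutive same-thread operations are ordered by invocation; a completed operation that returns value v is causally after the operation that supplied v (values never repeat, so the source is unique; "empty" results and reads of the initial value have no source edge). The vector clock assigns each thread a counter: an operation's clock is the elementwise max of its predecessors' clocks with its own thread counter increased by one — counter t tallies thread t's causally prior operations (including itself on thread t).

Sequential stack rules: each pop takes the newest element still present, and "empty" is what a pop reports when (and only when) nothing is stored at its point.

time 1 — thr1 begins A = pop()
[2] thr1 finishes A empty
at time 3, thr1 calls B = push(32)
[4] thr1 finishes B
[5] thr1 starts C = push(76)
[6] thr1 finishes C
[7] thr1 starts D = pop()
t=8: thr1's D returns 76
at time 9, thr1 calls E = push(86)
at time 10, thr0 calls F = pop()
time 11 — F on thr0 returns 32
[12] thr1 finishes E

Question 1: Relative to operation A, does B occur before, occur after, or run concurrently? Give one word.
B spans [3,4], A spans [1,2]
resp(A)=2 < inv(B)=3

after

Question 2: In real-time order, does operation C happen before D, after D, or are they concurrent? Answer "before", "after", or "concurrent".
C spans [5,6], D spans [7,8]
resp(C)=6 < inv(D)=7

before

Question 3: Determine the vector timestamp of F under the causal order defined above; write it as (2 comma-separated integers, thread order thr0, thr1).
A (invocation 1): nothing precedes it; thr1's component alone gives (0, 1)
B, invoked 3, takes VC(A)=(0, 1) under max, adds 1 for thr1 → (0, 2)
C, invoked 5, takes VC(B)=(0, 2) under max, adds 1 for thr1 → (0, 3)
F, invoked 10, takes VC(B)=(0, 2) under max, adds 1 for thr0 → (1, 2)
D, invoked 7, takes VC(C)=(0, 3) under max, adds 1 for thr1 → (0, 4)
E, invoked 9, takes VC(D)=(0, 4) under max, adds 1 for thr1 → (0, 5)
target: VC(F) = (1, 2)

(1, 2)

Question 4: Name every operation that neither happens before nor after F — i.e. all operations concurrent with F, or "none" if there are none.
F runs from 10 to 11; window-overlapping ops are concurrent
A [1,2]: before
B [3,4]: before
C [5,6]: before
D [7,8]: before
E [9,12]: concurrent

E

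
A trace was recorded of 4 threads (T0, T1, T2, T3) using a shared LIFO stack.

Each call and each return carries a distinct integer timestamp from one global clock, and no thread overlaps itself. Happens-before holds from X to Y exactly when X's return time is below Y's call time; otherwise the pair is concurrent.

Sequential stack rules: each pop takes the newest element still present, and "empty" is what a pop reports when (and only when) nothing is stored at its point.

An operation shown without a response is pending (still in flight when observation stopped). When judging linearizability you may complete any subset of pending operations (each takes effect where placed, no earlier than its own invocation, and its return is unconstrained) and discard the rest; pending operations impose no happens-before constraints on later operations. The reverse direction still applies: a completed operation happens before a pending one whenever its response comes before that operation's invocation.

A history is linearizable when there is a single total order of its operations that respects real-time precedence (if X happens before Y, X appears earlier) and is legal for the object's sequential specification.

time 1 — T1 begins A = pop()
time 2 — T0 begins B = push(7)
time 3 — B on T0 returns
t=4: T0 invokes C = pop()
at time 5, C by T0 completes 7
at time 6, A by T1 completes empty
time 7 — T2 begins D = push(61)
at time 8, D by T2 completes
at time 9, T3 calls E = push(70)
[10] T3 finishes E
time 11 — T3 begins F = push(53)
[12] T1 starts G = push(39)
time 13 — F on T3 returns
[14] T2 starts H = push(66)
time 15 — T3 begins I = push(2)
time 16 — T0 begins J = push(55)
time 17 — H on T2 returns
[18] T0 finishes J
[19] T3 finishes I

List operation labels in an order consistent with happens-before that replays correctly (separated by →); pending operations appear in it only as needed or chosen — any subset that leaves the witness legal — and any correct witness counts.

after step 1 (A pop() → empty): stack <>
after step 2 (B push(7)): stack <7>
after step 3 (C pop() → 7): stack <>
after step 4 (D push(61)): stack <61>
after step 5 (E push(70)): stack <61,70>
after step 6 (F push(53)): stack <61,70,53>
after step 7 (G push(39) (pending, included)): stack <61,70,53,39>
after step 8 (H push(66)): stack <61,70,53,39,66>
after step 9 (I push(2)): stack <61,70,53,39,66,2>
after step 10 (J push(55)): stack <61,70,53,39,66,2,55>

A → B → C → D → E → F → G → H → I → J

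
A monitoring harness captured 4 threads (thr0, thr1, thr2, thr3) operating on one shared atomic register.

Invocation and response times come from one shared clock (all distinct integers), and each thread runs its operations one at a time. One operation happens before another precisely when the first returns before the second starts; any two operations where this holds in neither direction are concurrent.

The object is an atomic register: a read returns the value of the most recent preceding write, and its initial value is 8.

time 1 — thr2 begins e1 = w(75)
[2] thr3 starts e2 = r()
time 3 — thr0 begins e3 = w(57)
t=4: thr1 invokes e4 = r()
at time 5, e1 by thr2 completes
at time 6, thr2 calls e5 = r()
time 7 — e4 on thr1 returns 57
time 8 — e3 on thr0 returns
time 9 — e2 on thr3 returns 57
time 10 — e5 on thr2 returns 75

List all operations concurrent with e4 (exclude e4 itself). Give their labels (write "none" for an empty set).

e1, e2, e3, e5

e4 runs from 4 to 7; window-overlapping ops are concurrent
e1 [1,5]: concurrent
e2 [2,9]: concurrent
e3 [3,8]: concurrent
e5 [6,10]: concurrent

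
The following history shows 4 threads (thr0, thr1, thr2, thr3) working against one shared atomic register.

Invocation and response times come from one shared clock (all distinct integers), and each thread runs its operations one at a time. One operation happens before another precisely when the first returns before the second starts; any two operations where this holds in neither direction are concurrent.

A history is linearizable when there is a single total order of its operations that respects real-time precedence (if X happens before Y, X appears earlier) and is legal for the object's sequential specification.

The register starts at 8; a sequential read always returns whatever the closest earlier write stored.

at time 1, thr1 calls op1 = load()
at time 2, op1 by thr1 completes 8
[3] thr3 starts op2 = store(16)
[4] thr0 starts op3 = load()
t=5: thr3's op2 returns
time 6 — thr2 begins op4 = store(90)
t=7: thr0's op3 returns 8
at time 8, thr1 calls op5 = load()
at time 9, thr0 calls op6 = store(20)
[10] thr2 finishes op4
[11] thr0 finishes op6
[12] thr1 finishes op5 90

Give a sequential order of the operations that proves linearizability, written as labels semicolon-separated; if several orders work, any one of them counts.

1. op1 load() → 8, leaving value 8
2. op3 load() → 8, leaving value 8
3. op2 store(16), leaving value 16
4. op4 store(90), leaving value 90
5. op5 load() → 90, leaving value 90
6. op6 store(20), leaving value 20

op1; op3; op2; op4; op5; op6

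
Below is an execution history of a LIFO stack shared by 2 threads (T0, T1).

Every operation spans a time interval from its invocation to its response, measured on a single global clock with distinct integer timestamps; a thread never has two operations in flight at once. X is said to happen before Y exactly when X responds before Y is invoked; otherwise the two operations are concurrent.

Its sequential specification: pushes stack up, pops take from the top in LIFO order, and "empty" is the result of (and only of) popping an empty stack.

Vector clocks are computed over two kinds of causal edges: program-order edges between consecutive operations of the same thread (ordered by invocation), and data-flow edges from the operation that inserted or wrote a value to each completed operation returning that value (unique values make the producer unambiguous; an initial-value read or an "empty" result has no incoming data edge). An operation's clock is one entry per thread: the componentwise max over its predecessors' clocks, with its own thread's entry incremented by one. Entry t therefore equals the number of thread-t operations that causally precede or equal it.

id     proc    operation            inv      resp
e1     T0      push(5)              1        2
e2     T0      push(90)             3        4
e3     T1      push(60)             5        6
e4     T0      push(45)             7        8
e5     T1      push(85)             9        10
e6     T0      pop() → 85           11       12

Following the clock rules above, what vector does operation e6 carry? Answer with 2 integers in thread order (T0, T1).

(4, 2)

VC(e3, invoked at 5): no causal predecessors; +1 on T1 → (0, 1)
VC(e1, invoked at 1): no causal predecessors; +1 on T0 → (1, 0)
e5, invoked 9, takes VC(e3)=(0, 1) under max, adds 1 for T1 → (0, 2)
e2, invoked 3, takes VC(e1)=(1, 0) under max, adds 1 for T0 → (2, 0)
e4, invoked 7, takes VC(e2)=(2, 0) under max, adds 1 for T0 → (3, 0)
e6, invoked 11, takes VC(e4)=(3, 0), VC(e5)=(0, 2) under max, adds 1 for T0 → (4, 2)
target: VC(e6) = (4, 2)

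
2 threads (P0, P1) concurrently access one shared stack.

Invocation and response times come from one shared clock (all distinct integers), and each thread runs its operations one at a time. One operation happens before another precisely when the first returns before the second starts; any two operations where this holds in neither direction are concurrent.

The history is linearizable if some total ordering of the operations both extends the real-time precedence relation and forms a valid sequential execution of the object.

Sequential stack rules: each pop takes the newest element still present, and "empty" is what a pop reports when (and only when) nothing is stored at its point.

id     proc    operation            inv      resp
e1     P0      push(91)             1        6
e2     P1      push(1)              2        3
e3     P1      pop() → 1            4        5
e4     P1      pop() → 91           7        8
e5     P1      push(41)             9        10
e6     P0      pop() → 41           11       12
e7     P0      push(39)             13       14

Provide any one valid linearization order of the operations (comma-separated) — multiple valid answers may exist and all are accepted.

1. e1 push(91), leaving stack <91>
2. e2 push(1), leaving stack <91,1>
3. e3 pop() → 1, leaving stack <91>
4. e4 pop() → 91, leaving stack <>
5. e5 push(41), leaving stack <41>
6. e6 pop() → 41, leaving stack <>
7. e7 push(39), leaving stack <39>

e1, e2, e3, e4, e5, e6, e7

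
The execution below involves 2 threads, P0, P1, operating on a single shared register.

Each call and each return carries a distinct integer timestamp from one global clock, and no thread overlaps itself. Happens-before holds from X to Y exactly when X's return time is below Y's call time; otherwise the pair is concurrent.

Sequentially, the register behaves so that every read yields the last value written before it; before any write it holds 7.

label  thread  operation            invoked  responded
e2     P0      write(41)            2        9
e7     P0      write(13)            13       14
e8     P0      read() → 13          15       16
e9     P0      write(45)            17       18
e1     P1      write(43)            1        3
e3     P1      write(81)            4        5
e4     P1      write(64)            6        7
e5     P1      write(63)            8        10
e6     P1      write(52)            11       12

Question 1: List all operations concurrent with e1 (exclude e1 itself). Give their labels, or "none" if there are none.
e2

e1 spans [1,3]: anything still running between times 1 and 3 counts as concurrent
e2 [2,9]: concurrent
e3 [4,5]: after
e4 [6,7]: after
e5 [8,10]: after
e6 [11,12]: after
e7 [13,14]: after
e8 [15,16]: after
e9 [17,18]: after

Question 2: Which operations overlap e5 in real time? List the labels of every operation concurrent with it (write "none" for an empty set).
e2

e5 spans [8,10]; an op avoiding the whole window 8..10 is ordered, any other is concurrent
e1 [1,3]: before
e2 [2,9]: concurrent
e3 [4,5]: before
e4 [6,7]: before
e6 [11,12]: after
e7 [13,14]: after
e8 [15,16]: after
e9 [17,18]: after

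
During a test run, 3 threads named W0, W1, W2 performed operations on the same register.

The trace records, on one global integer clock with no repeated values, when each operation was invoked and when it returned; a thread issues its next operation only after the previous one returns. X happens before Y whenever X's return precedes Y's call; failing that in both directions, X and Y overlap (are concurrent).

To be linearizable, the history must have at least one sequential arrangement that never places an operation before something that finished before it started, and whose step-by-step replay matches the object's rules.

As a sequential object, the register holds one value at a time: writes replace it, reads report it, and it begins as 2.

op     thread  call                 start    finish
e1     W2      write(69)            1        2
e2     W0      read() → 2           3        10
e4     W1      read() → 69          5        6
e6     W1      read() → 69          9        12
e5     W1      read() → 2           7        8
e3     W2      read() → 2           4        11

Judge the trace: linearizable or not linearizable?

the violation lands at event 8, e5's response at time 8: events 1..7 linearize, events 1..8 do not
exactly one order of the 3 completed ops respects real time; the register replay fails
completion choices over the 2 pending operations (e2, e3) were checked; none helps
take e1, e4, e5 (pending dropped): step 3 already fails, because e5 read() → 2 cannot occur there

not linearizable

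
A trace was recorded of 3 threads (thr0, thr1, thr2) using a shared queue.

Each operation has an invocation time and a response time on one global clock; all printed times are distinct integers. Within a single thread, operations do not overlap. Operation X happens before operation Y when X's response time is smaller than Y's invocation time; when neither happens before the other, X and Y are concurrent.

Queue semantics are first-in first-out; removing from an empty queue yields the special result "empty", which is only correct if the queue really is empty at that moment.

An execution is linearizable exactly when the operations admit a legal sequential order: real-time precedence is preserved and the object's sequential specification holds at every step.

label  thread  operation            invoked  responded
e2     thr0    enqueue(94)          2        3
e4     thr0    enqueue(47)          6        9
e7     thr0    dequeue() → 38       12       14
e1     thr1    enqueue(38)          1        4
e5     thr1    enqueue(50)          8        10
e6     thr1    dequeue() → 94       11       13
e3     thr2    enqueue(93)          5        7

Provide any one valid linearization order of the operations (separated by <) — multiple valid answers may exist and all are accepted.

after step 1 (e1 enqueue(38)): queue <38>
after step 2 (e2 enqueue(94)): queue <38,94>
after step 3 (e3 enqueue(93)): queue <38,94,93>
after step 4 (e4 enqueue(47)): queue <38,94,93,47>
after step 5 (e5 enqueue(50)): queue <38,94,93,47,50>
after step 6 (e7 dequeue() → 38): queue <94,93,47,50>
after step 7 (e6 dequeue() → 94): queue <93,47,50>

e1 < e2 < e3 < e4 < e5 < e7 < e6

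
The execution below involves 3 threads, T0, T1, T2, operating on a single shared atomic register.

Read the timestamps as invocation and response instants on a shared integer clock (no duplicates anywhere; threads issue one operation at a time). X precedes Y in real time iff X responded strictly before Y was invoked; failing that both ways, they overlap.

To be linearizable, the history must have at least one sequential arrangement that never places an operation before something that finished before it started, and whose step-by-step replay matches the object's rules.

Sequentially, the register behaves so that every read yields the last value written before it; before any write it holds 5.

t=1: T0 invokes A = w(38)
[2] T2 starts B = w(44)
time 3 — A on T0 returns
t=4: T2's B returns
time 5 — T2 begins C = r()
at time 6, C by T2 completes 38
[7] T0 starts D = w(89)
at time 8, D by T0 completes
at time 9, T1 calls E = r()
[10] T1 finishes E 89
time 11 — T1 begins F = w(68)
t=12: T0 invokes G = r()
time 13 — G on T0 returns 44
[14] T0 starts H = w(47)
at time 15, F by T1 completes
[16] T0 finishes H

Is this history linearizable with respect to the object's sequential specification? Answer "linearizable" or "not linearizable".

not linearizable

already the first 13 events (up to G's response at time 13) admit no linearization; the first 12 still do
every one of the 2 real-time-consistent orders over 6 completed atomic register ops fails the sequential spec
include/drop combinations of the 1 pending operation (F) were all tried; none helps
one such order, A, B, C, D, E, G (pending dropped), breaks at step 3 where C r() → 38 is illegal
one such order, B, A, C, D, E, G (pending dropped), breaks at step 6 where G r() → 44 is illegal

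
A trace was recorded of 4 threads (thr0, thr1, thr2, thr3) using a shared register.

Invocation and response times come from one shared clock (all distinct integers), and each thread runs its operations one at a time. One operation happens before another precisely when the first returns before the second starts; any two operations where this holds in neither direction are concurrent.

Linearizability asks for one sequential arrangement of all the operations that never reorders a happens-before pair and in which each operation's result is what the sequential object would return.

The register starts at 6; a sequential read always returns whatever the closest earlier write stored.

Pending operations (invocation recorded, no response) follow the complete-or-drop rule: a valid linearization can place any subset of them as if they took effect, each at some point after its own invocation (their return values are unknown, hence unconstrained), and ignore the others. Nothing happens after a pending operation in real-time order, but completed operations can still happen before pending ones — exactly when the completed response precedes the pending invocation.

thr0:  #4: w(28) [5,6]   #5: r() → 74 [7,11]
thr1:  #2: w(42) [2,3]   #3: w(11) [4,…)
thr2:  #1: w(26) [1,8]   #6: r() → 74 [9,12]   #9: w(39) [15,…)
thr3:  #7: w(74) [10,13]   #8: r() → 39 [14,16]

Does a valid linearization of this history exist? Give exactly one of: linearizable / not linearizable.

a witness: #1, #2, #3, #4, #7, #5, #6, #9, #8
1. #1 w(26), leaving value 26
2. #2 w(42), leaving value 42
3. #3 w(11) (pending, included), leaving value 11
4. #4 w(28), leaving value 28
5. #7 w(74), leaving value 74
6. #5 r() → 74, leaving value 74
7. #6 r() → 74, leaving value 74
8. #9 w(39) (pending, included), leaving value 39
9. #8 r() → 39, leaving value 39

linearizable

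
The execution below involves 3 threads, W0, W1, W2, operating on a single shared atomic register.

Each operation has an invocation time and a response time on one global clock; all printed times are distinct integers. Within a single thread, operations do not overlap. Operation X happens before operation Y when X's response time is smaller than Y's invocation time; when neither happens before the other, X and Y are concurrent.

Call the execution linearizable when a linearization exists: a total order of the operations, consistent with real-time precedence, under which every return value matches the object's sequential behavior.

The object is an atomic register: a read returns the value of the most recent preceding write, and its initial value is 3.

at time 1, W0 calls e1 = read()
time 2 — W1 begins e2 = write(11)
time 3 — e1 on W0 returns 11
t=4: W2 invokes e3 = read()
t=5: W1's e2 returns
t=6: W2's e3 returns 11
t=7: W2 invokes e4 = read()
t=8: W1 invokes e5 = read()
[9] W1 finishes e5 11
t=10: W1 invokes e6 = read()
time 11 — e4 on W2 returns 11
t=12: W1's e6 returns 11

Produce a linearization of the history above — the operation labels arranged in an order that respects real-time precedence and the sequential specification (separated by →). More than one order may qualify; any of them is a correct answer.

step 1: e2 write(11) — value 11
step 2: e1 read() → 11 — value 11
step 3: e3 read() → 11 — value 11
step 4: e4 read() → 11 — value 11
step 5: e5 read() → 11 — value 11
step 6: e6 read() → 11 — value 11

e2 → e1 → e3 → e4 → e5 → e6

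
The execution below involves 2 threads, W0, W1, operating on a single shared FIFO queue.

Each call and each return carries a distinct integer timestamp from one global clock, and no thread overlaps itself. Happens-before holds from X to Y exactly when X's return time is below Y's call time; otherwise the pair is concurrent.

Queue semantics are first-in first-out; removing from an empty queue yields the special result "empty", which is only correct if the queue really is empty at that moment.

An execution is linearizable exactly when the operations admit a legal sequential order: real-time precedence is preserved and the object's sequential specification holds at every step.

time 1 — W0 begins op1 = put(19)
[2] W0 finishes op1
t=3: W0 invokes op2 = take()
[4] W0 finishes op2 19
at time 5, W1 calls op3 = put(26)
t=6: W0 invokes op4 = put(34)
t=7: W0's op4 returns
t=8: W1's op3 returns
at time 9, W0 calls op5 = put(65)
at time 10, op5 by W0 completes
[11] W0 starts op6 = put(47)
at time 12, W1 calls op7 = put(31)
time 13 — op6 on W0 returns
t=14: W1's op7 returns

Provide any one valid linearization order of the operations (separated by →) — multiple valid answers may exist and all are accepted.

op1 → op2 → op3 → op4 → op5 → op6 → op7

1. op1 put(19), leaving queue <19>
2. op2 take() → 19, leaving queue <>
3. op3 put(26), leaving queue <26>
4. op4 put(34), leaving queue <26,34>
5. op5 put(65), leaving queue <26,34,65>
6. op6 put(47), leaving queue <26,34,65,47>
7. op7 put(31), leaving queue <26,34,65,47,31>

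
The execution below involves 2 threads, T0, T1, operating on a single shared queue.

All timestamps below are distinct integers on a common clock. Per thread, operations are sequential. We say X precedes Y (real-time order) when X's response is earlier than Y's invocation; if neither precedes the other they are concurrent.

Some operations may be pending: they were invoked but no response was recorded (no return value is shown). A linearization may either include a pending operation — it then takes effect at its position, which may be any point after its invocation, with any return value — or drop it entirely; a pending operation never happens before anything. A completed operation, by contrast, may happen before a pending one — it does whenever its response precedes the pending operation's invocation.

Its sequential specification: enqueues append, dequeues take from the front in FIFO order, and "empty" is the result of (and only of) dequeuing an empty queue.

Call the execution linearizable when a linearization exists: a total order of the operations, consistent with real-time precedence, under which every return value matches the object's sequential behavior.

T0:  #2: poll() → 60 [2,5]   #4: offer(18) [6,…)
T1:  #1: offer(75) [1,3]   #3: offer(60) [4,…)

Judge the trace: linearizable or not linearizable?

not linearizable

the violation lands at event 5, #2's response at time 5: events 1..4 linearize, events 1..5 do not
all 2 real-time-respecting orders fail — 2 completed queue operations, no legal replay
every completion of the 1 pending operation (#3) was checked; none linearizes
sample order #1, #2 (pending dropped) stalls at step 2 — #2 poll() → 60 has no legal effect
sample order #2, #1 (pending dropped) stalls at step 1 — #2 poll() → 60 has no legal effect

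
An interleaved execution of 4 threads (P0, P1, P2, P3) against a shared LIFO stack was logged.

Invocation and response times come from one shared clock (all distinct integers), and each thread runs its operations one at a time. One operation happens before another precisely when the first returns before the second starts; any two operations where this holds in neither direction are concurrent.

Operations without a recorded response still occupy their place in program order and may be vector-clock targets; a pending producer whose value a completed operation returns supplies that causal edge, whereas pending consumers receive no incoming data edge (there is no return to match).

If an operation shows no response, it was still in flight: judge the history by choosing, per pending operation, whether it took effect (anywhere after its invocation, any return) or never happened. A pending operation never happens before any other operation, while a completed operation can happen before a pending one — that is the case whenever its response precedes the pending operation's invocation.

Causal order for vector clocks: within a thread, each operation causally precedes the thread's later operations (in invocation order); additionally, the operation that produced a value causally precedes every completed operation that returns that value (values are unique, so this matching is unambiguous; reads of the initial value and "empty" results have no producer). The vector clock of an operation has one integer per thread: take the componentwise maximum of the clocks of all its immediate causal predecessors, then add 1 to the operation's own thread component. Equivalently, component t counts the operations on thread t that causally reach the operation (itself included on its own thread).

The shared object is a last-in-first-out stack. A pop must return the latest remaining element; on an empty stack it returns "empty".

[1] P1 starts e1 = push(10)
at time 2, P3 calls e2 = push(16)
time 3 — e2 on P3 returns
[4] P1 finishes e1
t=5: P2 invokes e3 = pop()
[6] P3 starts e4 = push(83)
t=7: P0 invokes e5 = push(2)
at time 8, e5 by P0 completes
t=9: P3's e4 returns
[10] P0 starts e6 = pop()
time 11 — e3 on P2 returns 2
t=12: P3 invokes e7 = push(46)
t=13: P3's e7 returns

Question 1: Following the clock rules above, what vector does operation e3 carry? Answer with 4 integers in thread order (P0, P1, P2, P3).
no predecessors for e2 (invoked 2): P3 increments from zero → (0, 0, 0, 1)
no predecessors for e1 (invoked 1): P1 increments from zero → (0, 1, 0, 0)
no predecessors for e5 (invoked 7): P0 increments from zero → (1, 0, 0, 0)
e4, invoked 6, takes VC(e2)=(0, 0, 0, 1) under max, adds 1 for P3 → (0, 0, 0, 2)
e3, invoked 5, takes VC(e5)=(1, 0, 0, 0) under max, adds 1 for P2 → (1, 0, 1, 0)
e6, invoked 10, takes VC(e5)=(1, 0, 0, 0) under max, adds 1 for P0 → (2, 0, 0, 0)
e7, invoked 12, takes VC(e4)=(0, 0, 0, 2) under max, adds 1 for P3 → (0, 0, 0, 3)
target: VC(e3) = (1, 0, 1, 0)

(1, 0, 1, 0)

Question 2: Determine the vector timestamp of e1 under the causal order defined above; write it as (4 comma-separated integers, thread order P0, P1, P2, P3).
invoked at 2, e2 has no predecessors; its own P3 bump gives (0, 0, 0, 1)
invoked at 1, e1 has no predecessors; its own P1 bump gives (0, 1, 0, 0)
invoked at 7, e5 has no predecessors; its own P0 bump gives (1, 0, 0, 0)
from VC(e2)=(0, 0, 0, 1), e4 (invoked 6) maxes components and bumps P3 → (0, 0, 0, 2)
from VC(e5)=(1, 0, 0, 0), e3 (invoked 5) maxes components and bumps P2 → (1, 0, 1, 0)
from VC(e5)=(1, 0, 0, 0), e6 (invoked 10) maxes components and bumps P0 → (2, 0, 0, 0)
from VC(e4)=(0, 0, 0, 2), e7 (invoked 12) maxes components and bumps P3 → (0, 0, 0, 3)
target: VC(e1) = (0, 1, 0, 0)

(0, 1, 0, 0)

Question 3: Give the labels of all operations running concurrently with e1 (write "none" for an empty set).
e1 spans [1,4]; an op avoiding the whole window 1..4 is ordered, any other is concurrent
e2 [2,3]: concurrent
e3 [5,11]: after
e4 [6,9]: after
e5 [7,8]: after
e6 [10,…): after
e7 [12,13]: after

e2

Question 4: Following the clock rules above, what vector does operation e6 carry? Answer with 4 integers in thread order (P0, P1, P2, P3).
root op e2, invoked 2: fresh clock plus P3's own tick → (0, 0, 0, 1)
root op e1, invoked 1: fresh clock plus P1's own tick → (0, 1, 0, 0)
root op e5, invoked 7: fresh clock plus P0's own tick → (1, 0, 0, 0)
merge at e4 (invoked 6): VC(e2)=(0, 0, 0, 1), own-thread bump on P3 → (0, 0, 0, 2)
merge at e3 (invoked 5): VC(e5)=(1, 0, 0, 0), own-thread bump on P2 → (1, 0, 1, 0)
merge at e6 (invoked 10): VC(e5)=(1, 0, 0, 0), own-thread bump on P0 → (2, 0, 0, 0)
merge at e7 (invoked 12): VC(e4)=(0, 0, 0, 2), own-thread bump on P3 → (0, 0, 0, 3)
target: VC(e6) = (2, 0, 0, 0)

(2, 0, 0, 0)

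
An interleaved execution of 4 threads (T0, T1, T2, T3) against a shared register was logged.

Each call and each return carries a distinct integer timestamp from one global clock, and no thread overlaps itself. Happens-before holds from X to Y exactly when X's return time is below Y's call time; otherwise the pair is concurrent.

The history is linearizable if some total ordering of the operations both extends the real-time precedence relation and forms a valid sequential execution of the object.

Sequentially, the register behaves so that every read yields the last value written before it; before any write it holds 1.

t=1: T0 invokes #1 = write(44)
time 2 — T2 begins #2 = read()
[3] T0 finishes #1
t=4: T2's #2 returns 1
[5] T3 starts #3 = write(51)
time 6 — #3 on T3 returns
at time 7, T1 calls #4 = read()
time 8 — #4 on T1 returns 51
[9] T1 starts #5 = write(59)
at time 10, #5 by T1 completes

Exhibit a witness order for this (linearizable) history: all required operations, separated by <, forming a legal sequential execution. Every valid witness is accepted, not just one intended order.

#2 < #1 < #3 < #4 < #5

1. #2 read() → 1, leaving value 1
2. #1 write(44), leaving value 44
3. #3 write(51), leaving value 51
4. #4 read() → 51, leaving value 51
5. #5 write(59), leaving value 59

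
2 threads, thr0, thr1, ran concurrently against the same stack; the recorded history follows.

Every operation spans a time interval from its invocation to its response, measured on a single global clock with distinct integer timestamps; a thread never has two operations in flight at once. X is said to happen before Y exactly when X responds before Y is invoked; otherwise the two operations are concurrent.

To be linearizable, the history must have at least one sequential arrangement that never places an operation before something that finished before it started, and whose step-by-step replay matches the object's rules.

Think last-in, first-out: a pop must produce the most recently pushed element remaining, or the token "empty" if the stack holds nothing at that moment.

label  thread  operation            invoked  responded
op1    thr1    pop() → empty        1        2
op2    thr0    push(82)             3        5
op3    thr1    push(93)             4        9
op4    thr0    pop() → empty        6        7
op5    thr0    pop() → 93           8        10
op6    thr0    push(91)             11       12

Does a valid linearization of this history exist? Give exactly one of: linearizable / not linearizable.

through event 6 a valid linearization exists; event 7 (op4 responding at time 7) ends that
exactly one order of the 3 completed ops respects real time; the stack replay fails
no escape via the 1 pending operation (op3): every completion choice fails
for example op1, op2, op4 (pending dropped) fails at step 3: op4 pop() → empty is not legal there

not linearizable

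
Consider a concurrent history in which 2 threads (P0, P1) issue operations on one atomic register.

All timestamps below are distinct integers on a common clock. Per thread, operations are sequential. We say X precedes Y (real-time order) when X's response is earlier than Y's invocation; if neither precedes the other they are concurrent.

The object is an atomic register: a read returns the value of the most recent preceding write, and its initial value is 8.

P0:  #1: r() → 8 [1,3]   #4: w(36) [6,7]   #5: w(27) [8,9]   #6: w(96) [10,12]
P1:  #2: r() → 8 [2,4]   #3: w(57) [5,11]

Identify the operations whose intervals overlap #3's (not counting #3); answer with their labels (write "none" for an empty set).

#3 runs from 5 to 11; window-overlapping ops are concurrent
#1 [1,3]: before
#2 [2,4]: before
#4 [6,7]: concurrent
#5 [8,9]: concurrent
#6 [10,12]: concurrent

#4, #5, #6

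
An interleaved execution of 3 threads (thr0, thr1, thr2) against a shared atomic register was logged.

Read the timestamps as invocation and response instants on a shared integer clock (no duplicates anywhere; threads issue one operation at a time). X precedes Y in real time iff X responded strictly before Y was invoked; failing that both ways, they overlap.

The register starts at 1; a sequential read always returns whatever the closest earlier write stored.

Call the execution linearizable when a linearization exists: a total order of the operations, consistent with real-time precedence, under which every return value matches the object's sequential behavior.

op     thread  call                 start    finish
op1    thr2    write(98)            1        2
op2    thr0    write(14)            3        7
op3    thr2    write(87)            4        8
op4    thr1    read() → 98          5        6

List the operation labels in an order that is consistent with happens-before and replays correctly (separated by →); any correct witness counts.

op1 → op4 → op2 → op3

step 1: op1 write(98) — value 98
step 2: op4 read() → 98 — value 98
step 3: op2 write(14) — value 14
step 4: op3 write(87) — value 87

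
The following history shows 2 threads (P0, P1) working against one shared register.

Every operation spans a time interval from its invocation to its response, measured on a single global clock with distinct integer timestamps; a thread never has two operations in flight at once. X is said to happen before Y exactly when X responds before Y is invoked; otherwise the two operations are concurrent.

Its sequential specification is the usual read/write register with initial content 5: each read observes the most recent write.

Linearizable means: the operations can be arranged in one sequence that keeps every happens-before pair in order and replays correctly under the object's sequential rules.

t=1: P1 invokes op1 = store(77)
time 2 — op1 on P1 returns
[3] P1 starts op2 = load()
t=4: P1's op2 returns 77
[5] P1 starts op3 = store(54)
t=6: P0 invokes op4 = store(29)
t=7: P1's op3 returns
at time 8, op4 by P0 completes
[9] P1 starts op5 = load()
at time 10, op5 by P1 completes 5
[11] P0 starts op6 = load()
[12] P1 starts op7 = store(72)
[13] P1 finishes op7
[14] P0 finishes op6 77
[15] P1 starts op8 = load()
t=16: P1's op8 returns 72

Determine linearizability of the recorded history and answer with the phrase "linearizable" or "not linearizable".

not linearizable

cut after 9 events: linearizable; cut after 10 events (op5 responds, time 10): not linearizable
no legal order exists: 2 real-time-consistent candidates over 5 completed register operations, all rejected
take op1, op2, op3, op4, op5: step 5 already fails, because op5 load() → 5 cannot occur there
take op1, op2, op4, op3, op5: step 5 already fails, because op5 load() → 5 cannot occur there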